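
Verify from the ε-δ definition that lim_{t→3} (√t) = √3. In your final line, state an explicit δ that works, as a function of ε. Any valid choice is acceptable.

δ = min(3, √3·ε)

Fix ε > 0. We want δ > 0 such that 0 < |t − 3| < δ implies |√t − √3| < ε.
Multiplying by the conjugate, |√t − √3| = |t − 3|/(√t + √3).
Restrict δ ≤ 3 so that |t − 3| < 3 forces t > 0, and then √t + √3 > √3.
Hence |√t − √3| < |t − 3|/√3, which is < ε once |t − 3| < √3·ε.
Take δ = min(3, √3·ε). If 0 < |t − 3| < δ then t > 0 and |√t − √3| < |t − 3|/√3 < ε.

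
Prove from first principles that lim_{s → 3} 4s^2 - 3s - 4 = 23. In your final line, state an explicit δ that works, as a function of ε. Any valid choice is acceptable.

Let ε > 0 be given. We want δ > 0 such that 0 < |s − 3| < δ implies |(4s^2 - 3s - 4) − 23| < ε.
(4s^2 - 3s - 4) − 23 = 4s^2 - 3s - 27 = (s − 3)(4s + 9).
So |(4s^2 - 3s - 4) − 23| = |s − 3|·|4s + 9|.
Require δ ≤ 1. Then |s − 3| < 1 gives |s| < 4, and by the triangle inequality |4s + 9| ≤ 4·4 + 9 = 25.
Hence |(4s^2 - 3s - 4) − 23| ≤ 25|s − 3| < ε provided |s − 3| < ε/25.
Choosing δ = min(1, ε/25) ensures both conditions, hence |(4s^2 - 3s - 4) − 23| < ε.

δ = min(1, ε/25)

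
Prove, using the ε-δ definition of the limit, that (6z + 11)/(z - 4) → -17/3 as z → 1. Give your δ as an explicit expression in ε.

δ = min(3/2, (9/70)ε)

Let ε > 0. We want δ > 0 with 0 < |z − 1| < δ ⇒ |(6z + 11)/(z - 4) + 17/3| < ε.
Combining over a common denominator, (6z + 11)/(z - 4) + 17/3 = [(6z + 11)·(-3) − 17·(z - 4)] / [(-3)·(z - 4)] = -35(z − 1) / ((-3)(z - 4)).
So |(6z + 11)/(z - 4) + 17/3| = 35|z − 1| / (3·|z − 4|).
Require δ ≤ 3/2, so |z − 4| ≥ |-3| − |z − 1| > 3 − 3/2 = 3/2.
Hence |(6z + 11)/(z - 4) + 17/3| < 35|z − 1|/(3·(3/2)) = (70/9)|z − 1|, which is < ε once |z − 1| < (9/70)ε.
Take δ = min(3/2, (9/70)ε). Then 0 < |z − 1| < δ forces both bounds, so |(6z + 11)/(z - 4) + 17/3| < ε.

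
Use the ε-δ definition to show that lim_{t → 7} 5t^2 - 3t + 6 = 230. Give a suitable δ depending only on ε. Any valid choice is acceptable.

Let ε > 0. We want δ > 0 such that 0 < |t − 7| < δ implies |(5t^2 - 3t + 6) − 230| < ε.
(5t^2 - 3t + 6) − 230 = 5t^2 - 3t - 224 = (t − 7)(5t + 32).
So |(5t^2 - 3t + 6) − 230| = |t − 7|·|5t + 32|.
Require δ ≤ 2. Then |t − 7| < 2 gives |t| < 9, and by the triangle inequality |5t + 32| ≤ 5·9 + 32 = 77.
Hence |(5t^2 - 3t + 6) − 230| ≤ 77|t − 7| < ε provided |t − 7| < ε/77.
Take δ = min(2, ε/77). Then 0 < |t − 7| < δ gives both |t − 7| < 2 and |t − 7| < ε/77, so |(5t^2 - 3t + 6) − 230| < ε.

δ = min(2, ε/77)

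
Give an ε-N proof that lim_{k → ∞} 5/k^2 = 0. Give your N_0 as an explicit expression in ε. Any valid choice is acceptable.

N_0 = (5/ε)^{1/2}

Let ε > 0 be given. For k ≥ 1, |5/k^2 − 0| = 5/k^2.
5/k^2 < ε ⇔ k^2 > 5/ε ⇔ k > (5/ε)^{1/2}.
Take N_0 = (5/ε)^{1/2}. Then k > N_0 implies 5/k^2 < ε.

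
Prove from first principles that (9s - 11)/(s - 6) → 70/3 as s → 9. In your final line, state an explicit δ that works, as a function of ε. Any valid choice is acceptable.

δ = min(3/2, (9/86)ε)

Fix ε > 0. We want δ > 0 with 0 < |s − 9| < δ ⇒ |(9s - 11)/(s - 6) − (70/3)| < ε.
Combining over a common denominator, (9s - 11)/(s - 6) − (70/3) = [(9s - 11)·3 − 70·(s - 6)] / [3·(s - 6)] = -43(s − 9) / (3(s - 6)).
So |(9s - 11)/(s - 6) − (70/3)| = 43|s − 9| / (3·|s − 6|).
Require δ ≤ 3/2, so |s − 6| ≥ |3| − |s − 9| > 3 − 3/2 = 3/2.
Hence |(9s - 11)/(s - 6) − (70/3)| < 43|s − 9|/(3·(3/2)) = (86/9)|s − 9|, which is < ε once |s − 9| < (9/86)ε.
Take δ = min(3/2, (9/86)ε). Then 0 < |s − 9| < δ forces both bounds, so |(9s - 11)/(s - 6) − (70/3)| < ε.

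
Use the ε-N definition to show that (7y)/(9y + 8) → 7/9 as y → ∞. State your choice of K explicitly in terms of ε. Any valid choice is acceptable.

Let ε > 0. We seek K > 0 such that y > K implies |(7y)/(9y + 8) − (7/9)| < ε.
(7y)/(9y + 8) − (7/9) = (9(7y) − 7(9y + 8)) / (9(9y + 8)) = -56/(9(9y + 8)).
For y > 0 we have 9y + 8 > 9y, so |(7y)/(9y + 8) − (7/9)| = 56/(9(9y + 8)) < 56/(9·9y) = (56/81)/y.
Thus |(7y)/(9y + 8) − (7/9)| < ε whenever y > (56/81)/ε.
Take K = (56/81)/ε. If y > K then |(7y)/(9y + 8) − (7/9)| < (56/81)/y < ε.

K = (56/81)/ε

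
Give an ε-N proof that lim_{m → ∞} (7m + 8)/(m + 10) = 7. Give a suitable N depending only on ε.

Fix ε > 0. For m ≥ 1, |(7m + 8)/(m + 10) − 7| = |-62|/((m + 10)) = 62/((m + 10)).
Since m + 10 ≥ m for m ≥ 1, this is ≤ 62/(m) = 62/m.
So |(7m + 8)/(m + 10) − 7| < ε whenever m > 62/ε.
Take N = 62/ε. If m > N then |(7m + 8)/(m + 10) − 7| ≤ 62/m < ε.

N = 62/ε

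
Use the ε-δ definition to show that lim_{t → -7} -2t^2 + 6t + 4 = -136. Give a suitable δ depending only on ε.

Let ε > 0. We want δ > 0 such that 0 < |t + 7| < δ implies |(-2t^2 + 6t + 4) + 136| < ε.
(-2t^2 + 6t + 4) + 136 = -2t^2 + 6t + 140 = (t + 7)(-2t + 20).
So |(-2t^2 + 6t + 4) + 136| = |t + 7|·|-2t + 20|.
Require δ ≤ 2. Then |t + 7| < 2 gives |t| < 9, and by the triangle inequality |-2t + 20| ≤ 2·9 + 20 = 38.
Hence |(-2t^2 + 6t + 4) + 136| ≤ 38|t + 7| < ε provided |t + 7| < ε/38.
Choosing δ = min(2, ε/38) ensures both conditions, hence |(-2t^2 + 6t + 4) + 136| < ε.

δ = min(2, ε/38)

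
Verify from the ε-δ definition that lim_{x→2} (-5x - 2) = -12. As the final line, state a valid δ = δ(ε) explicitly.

Fix ε > 0. We need δ > 0 so that 0 < |x − 2| < δ implies |(-5x - 2) + 12| < ε.
|(-5x - 2) + 12| = |-5x + 10| = 5|x − 2|.
So 5|x − 2| < ε exactly when |x − 2| < ε/5.
Choosing δ = ε/5 gives |(-5x - 2) + 12| = 5|x − 2| < ε whenever |x − 2| < δ.

δ = ε/5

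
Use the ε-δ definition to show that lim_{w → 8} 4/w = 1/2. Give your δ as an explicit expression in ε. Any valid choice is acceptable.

Fix ε > 0. We seek δ > 0 such that 0 < |w − 8| < δ implies |4/w − (1/2)| < ε.
|4/w − (1/2)| = 4·|8 − w|/(8·|w|) = 4|w − 8|/(8|w|).
Restrict δ ≤ 4. Then |w − 8| < 4 gives |w| > 4, so 8|w| > 32.
Then |4/w − (1/2)| < 4|w − 8|/32, which is < ε when |w − 8| < 8ε.
Take δ = min(4, 8ε). Then 0 < |w − 8| < δ gives both |w − 8| < 4 and |w − 8| < 8ε, so |4/w − (1/2)| < ε.

δ = min(4, 8ε)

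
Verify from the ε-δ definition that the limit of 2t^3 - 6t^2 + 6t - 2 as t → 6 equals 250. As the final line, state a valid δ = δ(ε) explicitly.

Suppose ε > 0. We want δ > 0 such that 0 < |t − 6| < δ implies |(2t^3 - 6t^2 + 6t - 2) − 250| < ε.
(2t^3 - 6t^2 + 6t - 2) − 250 = 2t^3 - 6t^2 + 6t - 252 = (t − 6)(2t^2 + 6t + 42).
So |(2t^3 - 6t^2 + 6t - 2) − 250| = |t − 6|·|2t^2 + 6t + 42|.
Require δ ≤ 1. Then |t − 6| < 1 gives |t| < 7, and by the triangle inequality |2t^2 + 6t + 42| ≤ 2·7^2 + 6·7 + 42 = 182.
Hence |(2t^3 - 6t^2 + 6t - 2) − 250| ≤ 182|t − 6| < ε provided |t − 6| < ε/182.
Choosing δ = min(1, ε/182) ensures both conditions, hence |(2t^3 - 6t^2 + 6t - 2) − 250| < ε.

δ = min(1, ε/182)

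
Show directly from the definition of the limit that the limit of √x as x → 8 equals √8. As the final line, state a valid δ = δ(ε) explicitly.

δ = min(8, √8·ε)

Let ε > 0. We want δ > 0 such that 0 < |x − 8| < δ implies |√x − √8| < ε.
Multiplying by the conjugate, |√x − √8| = |x − 8|/(√x + √8).
Restrict δ ≤ 8 so that |x − 8| < 8 forces x > 0, and then √x + √8 > √8.
Hence |√x − √8| < |x − 8|/√8, which is < ε once |x − 8| < √8·ε.
Take δ = min(8, √8·ε). If 0 < |x − 8| < δ then x > 0 and |√x − √8| < |x − 8|/√8 < ε.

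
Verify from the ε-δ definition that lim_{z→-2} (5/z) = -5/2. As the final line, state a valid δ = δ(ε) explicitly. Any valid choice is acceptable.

δ = min(1, (2/5)ε)

Let ε > 0. We seek δ > 0 such that 0 < |z + 2| < δ implies |5/z + 5/2| < ε.
|5/z + 5/2| = 5·|-2 − z|/(2·|z|) = 5|z + 2|/(2|z|).
Require δ ≤ 1 so that |z| > 2 − 1 = 1, hence 2|z| > 2.
Then |5/z + 5/2| < 5|z + 2|/2, which is < ε when |z + 2| < (2/5)ε.
Take δ = min(1, (2/5)ε). Then 0 < |z + 2| < δ gives both |z + 2| < 1 and |z + 2| < (2/5)ε, so |5/z + 5/2| < ε.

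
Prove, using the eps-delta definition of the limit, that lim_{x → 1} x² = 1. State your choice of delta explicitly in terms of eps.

Let eps > 0 be given. We seek delta > 0 with 0 < |x − 1| < delta ⇒ |x² − 1| < eps.
Factor: x² − 1 = (x − 1)(x + 1), so |x² − 1| = |x − 1|·|x + 1|.
Impose delta ≤ 1 so that |x| < 2; then |x + 1| ≤ 3.
Hence |x² − 1| ≤ 3|x − 1|, which is < eps once |x − 1| < eps/3.
Take delta = min(1, eps/3). If 0 < |x − 1| < delta then both bounds hold and |x² − 1| ≤ 3|x − 1| < 3·(eps/3) = eps.

delta = min(1, eps/3)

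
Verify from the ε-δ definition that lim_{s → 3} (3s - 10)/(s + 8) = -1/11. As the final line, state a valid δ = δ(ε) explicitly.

δ = min(11/2, (121/68)ε)

Let ε > 0. We want δ > 0 with 0 < |s − 3| < δ ⇒ |(3s - 10)/(s + 8) + 1/11| < ε.
Combining over a common denominator, (3s - 10)/(s + 8) + 1/11 = [(3s - 10)·11 − (-1)·(s + 8)] / [11·(s + 8)] = 34(s − 3) / (11(s + 8)).
So |(3s - 10)/(s + 8) + 1/11| = 34|s − 3| / (11·|s + 8|).
Require δ ≤ 11/2, so |s + 8| ≥ |11| − |s − 3| > 11 − 11/2 = 11/2.
Hence |(3s - 10)/(s + 8) + 1/11| < 34|s − 3|/(11·(11/2)) = (68/121)|s − 3|, which is < ε once |s − 3| < (121/68)ε.
Take δ = min(11/2, (121/68)ε). Then 0 < |s − 3| < δ forces both bounds, so |(3s - 10)/(s + 8) + 1/11| < ε.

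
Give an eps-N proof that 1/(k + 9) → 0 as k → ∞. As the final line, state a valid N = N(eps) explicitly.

N = 1/eps

Let eps > 0. For k ≥ 1, |1/(k + 9) − 0| = 1/(k + 9) ≤ 1/k.
We need 1/k < eps, i.e. k > 1/eps.
Take N = 1/eps. If k > N then |1/(k + 9)| ≤ 1/k < eps.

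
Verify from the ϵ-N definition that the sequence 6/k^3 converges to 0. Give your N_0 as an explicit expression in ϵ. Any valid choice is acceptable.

N_0 = (6/ϵ)^{1/3}

Suppose ϵ > 0. For k ≥ 1, |6/k^3 − 0| = 6/k^3.
6/k^3 < ϵ ⇔ k^3 > 6/ϵ ⇔ k > (6/ϵ)^{1/3}.
Take N_0 = (6/ϵ)^{1/3}. Then k > N_0 implies 6/k^3 < ϵ.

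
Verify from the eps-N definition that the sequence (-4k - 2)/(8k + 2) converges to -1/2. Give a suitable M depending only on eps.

Let eps > 0 be given. For k ≥ 1, |(-4k - 2)/(8k + 2) + 1/2| = |-8|/(8(8k + 2)) = 8/(8(8k + 2)).
Since 8k + 2 ≥ 8k for k ≥ 1, this is ≤ 8/(8·8k) = (1/8)/k.
So |(-4k - 2)/(8k + 2) + 1/2| < eps whenever k > (1/8)/eps.
Take M = (1/8)/eps. If k > M then |(-4k - 2)/(8k + 2) + 1/2| ≤ (1/8)/k < eps.

M = (1/8)/eps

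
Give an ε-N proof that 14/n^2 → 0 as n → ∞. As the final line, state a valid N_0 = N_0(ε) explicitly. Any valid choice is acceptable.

N_0 = (14/ε)^{1/2}

Let ε > 0. For n ≥ 1, |14/n^2 − 0| = 14/n^2.
14/n^2 < ε ⇔ n^2 > 14/ε ⇔ n > (14/ε)^{1/2}.
Take N_0 = (14/ε)^{1/2}. Then n > N_0 implies 14/n^2 < ε.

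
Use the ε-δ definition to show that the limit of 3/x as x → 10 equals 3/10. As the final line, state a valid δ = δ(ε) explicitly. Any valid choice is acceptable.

Let ε > 0 be given. We seek δ > 0 such that 0 < |x − 10| < δ implies |3/x − (3/10)| < ε.
|3/x − (3/10)| = 3·|10 − x|/(10·|x|) = 3|x − 10|/(10|x|).
Restrict δ ≤ 5. Then |x − 10| < 5 gives |x| > 5, so 10|x| > 50.
Then |3/x − (3/10)| < 3|x − 10|/50, which is < ε when |x − 10| < (50/3)ε.
Take δ = min(5, (50/3)ε). Then 0 < |x − 10| < δ gives both |x − 10| < 5 and |x − 10| < (50/3)ε, so |3/x − (3/10)| < ε.

δ = min(5, (50/3)ε)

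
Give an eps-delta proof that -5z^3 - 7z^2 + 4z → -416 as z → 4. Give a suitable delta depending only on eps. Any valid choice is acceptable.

Let eps > 0. We want delta > 0 such that 0 < |z − 4| < delta implies |(-5z^3 - 7z^2 + 4z) + 416| < eps.
(-5z^3 - 7z^2 + 4z) + 416 = -5z^3 - 7z^2 + 4z + 416 = (z − 4)(-5z^2 - 27z - 104).
So |(-5z^3 - 7z^2 + 4z) + 416| = |z − 4|·|-5z^2 - 27z - 104|.
Assume first that |z − 4| < 2, so |z| < 6. Then |-5z^2 - 27z - 104| ≤ 5·6^2 + 27·6 + 104 = 446.
Hence |(-5z^3 - 7z^2 + 4z) + 416| ≤ 446|z − 4| < eps provided |z − 4| < eps/446.
Take delta = min(2, eps/446). Then 0 < |z − 4| < delta gives both |z − 4| < 2 and |z − 4| < eps/446, so |(-5z^3 - 7z^2 + 4z) + 416| < eps.

delta = min(2, eps/446)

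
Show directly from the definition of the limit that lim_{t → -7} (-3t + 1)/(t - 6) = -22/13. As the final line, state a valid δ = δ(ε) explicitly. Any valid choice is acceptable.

Fix ε > 0. We want δ > 0 with 0 < |t + 7| < δ ⇒ |(-3t + 1)/(t - 6) + 22/13| < ε.
Combining over a common denominator, (-3t + 1)/(t - 6) + 22/13 = [(-3t + 1)·(-13) − 22·(t - 6)] / [(-13)·(t - 6)] = 17(t + 7) / ((-13)(t - 6)).
So |(-3t + 1)/(t - 6) + 22/13| = 17|t + 7| / (13·|t − 6|).
Require δ ≤ 13/2, so |t − 6| ≥ |-13| − |t + 7| > 13 − 13/2 = 13/2.
Hence |(-3t + 1)/(t - 6) + 22/13| < 17|t + 7|/(13·(13/2)) = (34/169)|t + 7|, which is < ε once |t + 7| < (169/34)ε.
Take δ = min(13/2, (169/34)ε). Then 0 < |t + 7| < δ forces both bounds, so |(-3t + 1)/(t - 6) + 22/13| < ε.

δ = min(13/2, (169/34)ε)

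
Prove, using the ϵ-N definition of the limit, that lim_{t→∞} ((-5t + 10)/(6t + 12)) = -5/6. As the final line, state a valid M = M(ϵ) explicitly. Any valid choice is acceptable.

Suppose ϵ > 0. We seek M > 0 such that t > M implies |(-5t + 10)/(6t + 12) + 5/6| < ϵ.
(-5t + 10)/(6t + 12) + 5/6 = (6(-5t + 10) − (-5)(6t + 12)) / (6(6t + 12)) = 120/(6(6t + 12)).
For t > 0 we have 6t + 12 > 6t, so |(-5t + 10)/(6t + 12) + 5/6| = 120/(6(6t + 12)) < 120/(6·6t) = (10/3)/t.
Thus |(-5t + 10)/(6t + 12) + 5/6| < ϵ whenever t > (10/3)/ϵ.
Take M = (10/3)/ϵ. If t > M then |(-5t + 10)/(6t + 12) + 5/6| < (10/3)/t < ϵ.

M = (10/3)/ϵ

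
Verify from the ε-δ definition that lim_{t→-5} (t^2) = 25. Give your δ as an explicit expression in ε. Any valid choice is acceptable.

δ = min(1, ε/11)

Fix ε > 0. We seek δ > 0 with 0 < |t + 5| < δ ⇒ |t^2 − 25| < ε.
Factor: t^2 − 25 = (t + 5)(t - 5), so |t^2 − 25| = |t + 5|·|t - 5|.
Impose δ ≤ 1 so that |t| < 6; then |t - 5| ≤ 11.
Hence |t^2 − 25| ≤ 11|t + 5|, which is < ε once |t + 5| < ε/11.
Take δ = min(1, ε/11). If 0 < |t + 5| < δ then both bounds hold and |t^2 − 25| ≤ 11|t + 5| < 11·(ε/11) = ε.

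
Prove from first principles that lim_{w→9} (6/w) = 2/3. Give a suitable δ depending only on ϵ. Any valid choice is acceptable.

δ = min(9/2, (27/4)ϵ)

Let ϵ > 0 be given. We seek δ > 0 such that 0 < |w − 9| < δ implies |6/w − (2/3)| < ϵ.
|6/w − (2/3)| = 6·|9 − w|/(9·|w|) = 6|w − 9|/(9|w|).
Restrict δ ≤ 9/2. Then |w − 9| < 9/2 gives |w| > 9/2, so 9|w| > 81/2.
Then |6/w − (2/3)| < 6|w − 9|/(81/2), which is < ϵ when |w − 9| < (27/4)ϵ.
Take δ = min(9/2, (27/4)ϵ). Then 0 < |w − 9| < δ gives both |w − 9| < 9/2 and |w − 9| < (27/4)ϵ, so |6/w − (2/3)| < ϵ.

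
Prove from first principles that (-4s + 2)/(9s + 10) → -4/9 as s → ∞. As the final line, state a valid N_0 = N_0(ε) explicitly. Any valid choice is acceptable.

Let ε > 0. We seek N_0 > 0 such that s > N_0 implies |(-4s + 2)/(9s + 10) + 4/9| < ε.
(-4s + 2)/(9s + 10) + 4/9 = (9(-4s + 2) − (-4)(9s + 10)) / (9(9s + 10)) = 58/(9(9s + 10)).
For s > 0 we have 9s + 10 > 9s, so |(-4s + 2)/(9s + 10) + 4/9| = 58/(9(9s + 10)) < 58/(9·9s) = (58/81)/s.
Thus |(-4s + 2)/(9s + 10) + 4/9| < ε whenever s > (58/81)/ε.
Take N_0 = (58/81)/ε. If s > N_0 then |(-4s + 2)/(9s + 10) + 4/9| < (58/81)/s < ε.

N_0 = (58/81)/ε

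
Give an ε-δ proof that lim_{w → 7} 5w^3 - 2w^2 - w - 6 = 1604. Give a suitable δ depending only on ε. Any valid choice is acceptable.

δ = min(1, ε/814)

Let ε > 0 be given. We want δ > 0 such that 0 < |w − 7| < δ implies |(5w^3 - 2w^2 - w - 6) − 1604| < ε.
(5w^3 - 2w^2 - w - 6) − 1604 = 5w^3 - 2w^2 - w - 1610 = (w − 7)(5w^2 + 33w + 230).
So |(5w^3 - 2w^2 - w - 6) − 1604| = |w − 7|·|5w^2 + 33w + 230|.
Require δ ≤ 1. Then |w − 7| < 1 gives |w| < 8, and by the triangle inequality |5w^2 + 33w + 230| ≤ 5·8^2 + 33·8 + 230 = 814.
Hence |(5w^3 - 2w^2 - w - 6) − 1604| ≤ 814|w − 7| < ε provided |w − 7| < ε/814.
Choosing δ = min(1, ε/814) ensures both conditions, hence |(5w^3 - 2w^2 - w - 6) − 1604| < ε.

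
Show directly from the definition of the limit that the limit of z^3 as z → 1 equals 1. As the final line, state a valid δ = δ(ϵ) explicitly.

δ = min(1, ϵ/7)

Fix ϵ > 0. We seek δ > 0 with 0 < |z − 1| < δ ⇒ |z^3 − 1| < ϵ.
Factor: z^3 − 1 = (z − 1)(z^2 + z + 1), so |z^3 − 1| = |z − 1|·|z^2 + z + 1|.
Restrict δ ≤ 1. Then |z − 1| < 1 gives |z| < 2, so by the triangle inequality |z^2 + z + 1| ≤ 2^2 + 2 + 1 = 7.
Hence |z^3 − 1| ≤ 7|z − 1|, which is < ϵ once |z − 1| < ϵ/7.
Take δ = min(1, ϵ/7). If 0 < |z − 1| < δ then both bounds hold and |z^3 − 1| ≤ 7|z − 1| < 7·(ϵ/7) = ϵ.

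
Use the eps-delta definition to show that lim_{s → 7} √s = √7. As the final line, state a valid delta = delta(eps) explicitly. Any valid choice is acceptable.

Fix eps > 0. We want delta > 0 such that 0 < |s − 7| < delta implies |√s − √7| < eps.
Multiplying by the conjugate, |√s − √7| = |s − 7|/(√s + √7).
Restrict delta ≤ 7 so that |s − 7| < 7 forces s > 0, and then √s + √7 > √7.
Hence |√s − √7| < |s − 7|/√7, which is < eps once |s − 7| < √7·eps.
Take delta = min(7, √7·eps). If 0 < |s − 7| < delta then s > 0 and |√s − √7| < |s − 7|/√7 < eps.

delta = min(7, √7·eps)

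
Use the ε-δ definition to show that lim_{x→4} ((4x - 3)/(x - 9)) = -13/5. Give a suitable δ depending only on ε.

δ = min(5/2, (25/66)ε)

Fix ε > 0. We want δ > 0 with 0 < |x − 4| < δ ⇒ |(4x - 3)/(x - 9) + 13/5| < ε.
Combining over a common denominator, (4x - 3)/(x - 9) + 13/5 = [(4x - 3)·(-5) − 13·(x - 9)] / [(-5)·(x - 9)] = -33(x − 4) / ((-5)(x - 9)).
So |(4x - 3)/(x - 9) + 13/5| = 33|x − 4| / (5·|x − 9|).
Restrict δ ≤ 5/2. Then |x − 4| < 5/2 gives |x − 9| = |(x − 4) + (-5)| ≥ 5 − 5/2 = 5/2.
Hence |(4x - 3)/(x - 9) + 13/5| < 33|x − 4|/(5·(5/2)) = (66/25)|x − 4|, which is < ε once |x − 4| < (25/66)ε.
Take δ = min(5/2, (25/66)ε). Then 0 < |x − 4| < δ forces both bounds, so |(4x - 3)/(x - 9) + 13/5| < ε.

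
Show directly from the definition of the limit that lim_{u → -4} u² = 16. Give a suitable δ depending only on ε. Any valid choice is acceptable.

δ = min(1, ε/9)

Fix ε > 0. We seek δ > 0 with 0 < |u + 4| < δ ⇒ |u² − 16| < ε.
Factor: u² − 16 = (u + 4)(u - 4), so |u² − 16| = |u + 4|·|u - 4|.
Impose δ ≤ 1 so that |u| < 5; then |u - 4| ≤ 9.
Hence |u² − 16| ≤ 9|u + 4|, which is < ε once |u + 4| < ε/9.
Take δ = min(1, ε/9). If 0 < |u + 4| < δ then both bounds hold and |u² − 16| ≤ 9|u + 4| < 9·(ε/9) = ε.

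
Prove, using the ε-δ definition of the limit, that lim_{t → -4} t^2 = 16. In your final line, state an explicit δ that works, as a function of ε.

δ = min(1, ε/9)

Let ε > 0 be given. We seek δ > 0 with 0 < |t + 4| < δ ⇒ |t^2 − 16| < ε.
Factor: t^2 − 16 = (t + 4)(t - 4), so |t^2 − 16| = |t + 4|·|t - 4|.
Impose δ ≤ 1 so that |t| < 5; then |t - 4| ≤ 9.
Hence |t^2 − 16| ≤ 9|t + 4|, which is < ε once |t + 4| < ε/9.
Take δ = min(1, ε/9). If 0 < |t + 4| < δ then both bounds hold and |t^2 − 16| ≤ 9|t + 4| < 9·(ε/9) = ε.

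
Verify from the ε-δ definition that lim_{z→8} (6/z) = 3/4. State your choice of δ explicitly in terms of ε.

Suppose ε > 0. We seek δ > 0 such that 0 < |z − 8| < δ implies |6/z − (3/4)| < ε.
|6/z − (3/4)| = 6·|8 − z|/(8·|z|) = 6|z − 8|/(8|z|).
Restrict δ ≤ 4. Then |z − 8| < 4 gives |z| > 4, so 8|z| > 32.
Then |6/z − (3/4)| < 6|z − 8|/32, which is < ε when |z − 8| < (16/3)ε.
Take δ = min(4, (16/3)ε). Then 0 < |z − 8| < δ gives both |z − 8| < 4 and |z − 8| < (16/3)ε, so |6/z − (3/4)| < ε.

δ = min(4, (16/3)ε)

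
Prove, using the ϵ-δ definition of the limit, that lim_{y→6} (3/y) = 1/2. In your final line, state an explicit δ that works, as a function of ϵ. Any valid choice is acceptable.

δ = min(3, 6ϵ)

Let ϵ > 0. We seek δ > 0 such that 0 < |y − 6| < δ implies |3/y − (1/2)| < ϵ.
|3/y − (1/2)| = 3·|6 − y|/(6·|y|) = 3|y − 6|/(6|y|).
Restrict δ ≤ 3. Then |y − 6| < 3 gives |y| > 3, so 6|y| > 18.
Then |3/y − (1/2)| < 3|y − 6|/18, which is < ϵ when |y − 6| < 6ϵ.
Take δ = min(3, 6ϵ). Then 0 < |y − 6| < δ gives both |y − 6| < 3 and |y − 6| < 6ϵ, so |3/y − (1/2)| < ϵ.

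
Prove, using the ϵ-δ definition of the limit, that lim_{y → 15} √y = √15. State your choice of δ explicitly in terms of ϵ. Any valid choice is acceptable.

δ = min(15, √15·ϵ)

Suppose ϵ > 0. We want δ > 0 such that 0 < |y − 15| < δ implies |√y − √15| < ϵ.
Rationalise: √y − √15 = (y − 15)/(√y + √15), so |√y − √15| = |y − 15|/(√y + √15).
Restrict δ ≤ 15 so that |y − 15| < 15 forces y > 0, and then √y + √15 > √15.
Hence |√y − √15| < |y − 15|/√15, which is < ϵ once |y − 15| < √15·ϵ.
Take δ = min(15, √15·ϵ). If 0 < |y − 15| < δ then y > 0 and |√y − √15| < |y − 15|/√15 < ϵ.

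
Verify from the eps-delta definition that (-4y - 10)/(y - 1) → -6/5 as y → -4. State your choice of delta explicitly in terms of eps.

Suppose eps > 0. We want delta > 0 with 0 < |y + 4| < delta ⇒ |(-4y - 10)/(y - 1) + 6/5| < eps.
Combining over a common denominator, (-4y - 10)/(y - 1) + 6/5 = [(-4y - 10)·(-5) − 6·(y - 1)] / [(-5)·(y - 1)] = 14(y + 4) / ((-5)(y - 1)).
So |(-4y - 10)/(y - 1) + 6/5| = 14|y + 4| / (5·|y − 1|).
Require delta ≤ 5/2, so |y − 1| ≥ |-5| − |y + 4| > 5 − 5/2 = 5/2.
Hence |(-4y - 10)/(y - 1) + 6/5| < 14|y + 4|/(5·(5/2)) = (28/25)|y + 4|, which is < eps once |y + 4| < (25/28)eps.
Take delta = min(5/2, (25/28)eps). Then 0 < |y + 4| < delta forces both bounds, so |(-4y - 10)/(y - 1) + 6/5| < eps.

delta = min(5/2, (25/28)eps)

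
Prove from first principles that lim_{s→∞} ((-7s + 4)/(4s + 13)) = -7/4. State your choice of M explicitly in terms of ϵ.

M = (107/16)/ϵ

Let ϵ > 0. We seek M > 0 such that s > M implies |(-7s + 4)/(4s + 13) + 7/4| < ϵ.
(-7s + 4)/(4s + 13) + 7/4 = (4(-7s + 4) − (-7)(4s + 13)) / (4(4s + 13)) = 107/(4(4s + 13)).
For s > 0 we have 4s + 13 > 4s, so |(-7s + 4)/(4s + 13) + 7/4| = 107/(4(4s + 13)) < 107/(4·4s) = (107/16)/s.
Thus |(-7s + 4)/(4s + 13) + 7/4| < ϵ whenever s > (107/16)/ϵ.
Take M = (107/16)/ϵ. If s > M then |(-7s + 4)/(4s + 13) + 7/4| < (107/16)/s < ϵ.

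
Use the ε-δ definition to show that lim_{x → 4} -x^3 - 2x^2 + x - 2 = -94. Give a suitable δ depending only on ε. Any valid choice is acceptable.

Let ε > 0. We want δ > 0 such that 0 < |x − 4| < δ implies |(-x^3 - 2x^2 + x - 2) + 94| < ε.
(-x^3 - 2x^2 + x - 2) + 94 = -x^3 - 2x^2 + x + 92 = (x − 4)(-x^2 - 6x - 23).
So |(-x^3 - 2x^2 + x - 2) + 94| = |x − 4|·|-x^2 - 6x - 23|.
Assume first that |x − 4| < 2, so |x| < 6. Then |-x^2 - 6x - 23| ≤ 6^2 + 6·6 + 23 = 95.
Hence |(-x^3 - 2x^2 + x - 2) + 94| ≤ 95|x − 4| < ε provided |x − 4| < ε/95.
Choosing δ = min(2, ε/95) ensures both conditions, hence |(-x^3 - 2x^2 + x - 2) + 94| < ε.

δ = min(2, ε/95)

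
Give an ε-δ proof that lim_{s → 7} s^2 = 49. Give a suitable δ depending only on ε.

Let ε > 0. We seek δ > 0 with 0 < |s − 7| < δ ⇒ |s^2 − 49| < ε.
Factor: s^2 − 49 = (s − 7)(s + 7), so |s^2 − 49| = |s − 7|·|s + 7|.
Impose δ ≤ 1 so that |s| < 8; then |s + 7| ≤ 15.
Hence |s^2 − 49| ≤ 15|s − 7|, which is < ε once |s − 7| < ε/15.
Take δ = min(1, ε/15). If 0 < |s − 7| < δ then both bounds hold and |s^2 − 49| ≤ 15|s − 7| < 15·(ε/15) = ε.

δ = min(1, ε/15)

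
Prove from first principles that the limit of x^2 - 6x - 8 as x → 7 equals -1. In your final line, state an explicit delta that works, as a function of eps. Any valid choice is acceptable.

delta = min(1, eps/9)

Suppose eps > 0. We want delta > 0 such that 0 < |x − 7| < delta implies |(x^2 - 6x - 8) + 1| < eps.
(x^2 - 6x - 8) + 1 = x^2 - 6x - 7 = (x − 7)(x + 1).
So |(x^2 - 6x - 8) + 1| = |x − 7|·|x + 1|.
Require delta ≤ 1. Then |x − 7| < 1 gives |x| < 8, and by the triangle inequality |x + 1| ≤ 8 + 1 = 9.
Hence |(x^2 - 6x - 8) + 1| ≤ 9|x − 7| < eps provided |x − 7| < eps/9.
Take delta = min(1, eps/9). Then 0 < |x − 7| < delta gives both |x − 7| < 1 and |x − 7| < eps/9, so |(x^2 - 6x - 8) + 1| < eps.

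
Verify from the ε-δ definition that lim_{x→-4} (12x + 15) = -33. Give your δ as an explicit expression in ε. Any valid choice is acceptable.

Suppose ε > 0. We need δ > 0 so that 0 < |x + 4| < δ implies |(12x + 15) + 33| < ε.
Since (12x + 15) + 33 = 12(x + 4), we have |(12x + 15) + 33| = 12|x + 4|.
Thus it suffices that |x + 4| < ε/12.
Take δ = ε/12. If 0 < |x + 4| < δ then |(12x + 15) + 33| = 12|x + 4| < 12·(ε/12) = ε.

δ = ε/12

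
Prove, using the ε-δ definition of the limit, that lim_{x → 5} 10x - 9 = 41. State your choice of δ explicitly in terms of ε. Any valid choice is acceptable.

δ = ε/10

Suppose ε > 0. We need δ > 0 so that 0 < |x − 5| < δ implies |(10x - 9) − 41| < ε.
Since (10x - 9) − 41 = 10(x − 5), we have |(10x - 9) − 41| = 10|x − 5|.
Thus it suffices that |x − 5| < ε/10.
Choosing δ = ε/10 gives |(10x - 9) − 41| = 10|x − 5| < ε whenever |x − 5| < δ.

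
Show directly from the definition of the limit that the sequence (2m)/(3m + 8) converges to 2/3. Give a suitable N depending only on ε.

N = (16/9)/ε

Suppose ε > 0. For m ≥ 1, |(2m)/(3m + 8) − (2/3)| = |-16|/(3(3m + 8)) = 16/(3(3m + 8)).
Since 3m + 8 ≥ 3m for m ≥ 1, this is ≤ 16/(3·3m) = (16/9)/m.
So |(2m)/(3m + 8) − (2/3)| < ε whenever m > (16/9)/ε.
Take N = (16/9)/ε. If m > N then |(2m)/(3m + 8) − (2/3)| ≤ (16/9)/m < ε.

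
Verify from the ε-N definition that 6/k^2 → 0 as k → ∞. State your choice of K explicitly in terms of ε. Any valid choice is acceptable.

Let ε > 0 be given. For k ≥ 1, |6/k^2 − 0| = 6/k^2.
6/k^2 < ε ⇔ k^2 > 6/ε ⇔ k > (6/ε)^{1/2}.
Take K = (6/ε)^{1/2}. Then k > K implies 6/k^2 < ε.

K = (6/ε)^{1/2}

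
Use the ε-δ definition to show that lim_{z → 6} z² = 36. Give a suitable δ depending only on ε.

Let ε > 0. We seek δ > 0 with 0 < |z − 6| < δ ⇒ |z² − 36| < ε.
Factor: z² − 36 = (z − 6)(z + 6), so |z² − 36| = |z − 6|·|z + 6|.
Impose δ ≤ 1 so that |z| < 7; then |z + 6| ≤ 13.
Hence |z² − 36| ≤ 13|z − 6|, which is < ε once |z − 6| < ε/13.
Take δ = min(1, ε/13). If 0 < |z − 6| < δ then both bounds hold and |z² − 36| ≤ 13|z − 6| < 13·(ε/13) = ε.

δ = min(1, ε/13)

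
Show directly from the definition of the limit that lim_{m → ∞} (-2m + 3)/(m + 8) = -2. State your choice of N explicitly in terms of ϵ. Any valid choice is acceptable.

N = 19/ϵ

Let ϵ > 0 be given. For m ≥ 1, |(-2m + 3)/(m + 8) + 2| = |19|/((m + 8)) = 19/((m + 8)).
Since m + 8 ≥ m for m ≥ 1, this is ≤ 19/(m) = 19/m.
So |(-2m + 3)/(m + 8) + 2| < ϵ whenever m > 19/ϵ.
Take N = 19/ϵ. If m > N then |(-2m + 3)/(m + 8) + 2| ≤ 19/m < ϵ.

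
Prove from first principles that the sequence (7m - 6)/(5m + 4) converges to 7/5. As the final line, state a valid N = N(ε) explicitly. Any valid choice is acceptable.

N = (58/25)/ε

Let ε > 0 be given. For m ≥ 1, |(7m - 6)/(5m + 4) − (7/5)| = |-58|/(5(5m + 4)) = 58/(5(5m + 4)).
Since 5m + 4 ≥ 5m for m ≥ 1, this is ≤ 58/(5·5m) = (58/25)/m.
So |(7m - 6)/(5m + 4) − (7/5)| < ε whenever m > (58/25)/ε.
Take N = (58/25)/ε. If m > N then |(7m - 6)/(5m + 4) − (7/5)| ≤ (58/25)/m < ε.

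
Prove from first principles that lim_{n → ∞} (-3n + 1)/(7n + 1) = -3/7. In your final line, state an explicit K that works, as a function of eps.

K = (10/49)/eps

Suppose eps > 0. For n ≥ 1, |(-3n + 1)/(7n + 1) + 3/7| = |10|/(7(7n + 1)) = 10/(7(7n + 1)).
Since 7n + 1 ≥ 7n for n ≥ 1, this is ≤ 10/(7·7n) = (10/49)/n.
So |(-3n + 1)/(7n + 1) + 3/7| < eps whenever n > (10/49)/eps.
Take K = (10/49)/eps. If n > K then |(-3n + 1)/(7n + 1) + 3/7| ≤ (10/49)/n < eps.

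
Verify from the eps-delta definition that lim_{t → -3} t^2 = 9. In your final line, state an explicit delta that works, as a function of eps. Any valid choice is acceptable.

delta = min(1, eps/7)

Fix eps > 0. We seek delta > 0 with 0 < |t + 3| < delta ⇒ |t^2 − 9| < eps.
Factor: t^2 − 9 = (t + 3)(t - 3), so |t^2 − 9| = |t + 3|·|t - 3|.
Impose delta ≤ 1 so that |t| < 4; then |t - 3| ≤ 7.
Hence |t^2 − 9| ≤ 7|t + 3|, which is < eps once |t + 3| < eps/7.
Take delta = min(1, eps/7). If 0 < |t + 3| < delta then both bounds hold and |t^2 − 9| ≤ 7|t + 3| < 7·(eps/7) = eps.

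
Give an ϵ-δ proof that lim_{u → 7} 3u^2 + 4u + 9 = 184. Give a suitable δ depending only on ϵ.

Let ϵ > 0. We want δ > 0 such that 0 < |u − 7| < δ implies |(3u^2 + 4u + 9) − 184| < ϵ.
(3u^2 + 4u + 9) − 184 = 3u^2 + 4u - 175 = (u − 7)(3u + 25).
So |(3u^2 + 4u + 9) − 184| = |u − 7|·|3u + 25|.
Assume first that |u − 7| < 1, so |u| < 8. Then |3u + 25| ≤ 3·8 + 25 = 49.
Hence |(3u^2 + 4u + 9) − 184| ≤ 49|u − 7| < ϵ provided |u − 7| < ϵ/49.
Choosing δ = min(1, ϵ/49) ensures both conditions, hence |(3u^2 + 4u + 9) − 184| < ϵ.

δ = min(1, ϵ/49)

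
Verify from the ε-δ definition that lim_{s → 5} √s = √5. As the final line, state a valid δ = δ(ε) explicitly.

Let ε > 0. We want δ > 0 such that 0 < |s − 5| < δ implies |√s − √5| < ε.
Rationalise: √s − √5 = (s − 5)/(√s + √5), so |√s − √5| = |s − 5|/(√s + √5).
Restrict δ ≤ 5 so that |s − 5| < 5 forces s > 0, and then √s + √5 > √5.
Hence |√s − √5| < |s − 5|/√5, which is < ε once |s − 5| < √5·ε.
Take δ = min(5, √5·ε). If 0 < |s − 5| < δ then s > 0 and |√s − √5| < |s − 5|/√5 < ε.

δ = min(5, √5·ε)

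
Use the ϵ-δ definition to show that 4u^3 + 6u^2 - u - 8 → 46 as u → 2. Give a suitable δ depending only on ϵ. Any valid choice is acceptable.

Suppose ϵ > 0. We want δ > 0 such that 0 < |u − 2| < δ implies |(4u^3 + 6u^2 - u - 8) − 46| < ϵ.
(4u^3 + 6u^2 - u - 8) − 46 = 4u^3 + 6u^2 - u - 54 = (u − 2)(4u^2 + 14u + 27).
So |(4u^3 + 6u^2 - u - 8) − 46| = |u − 2|·|4u^2 + 14u + 27|.
Assume first that |u − 2| < 1, so |u| < 3. Then |4u^2 + 14u + 27| ≤ 4·3^2 + 14·3 + 27 = 105.
Hence |(4u^3 + 6u^2 - u - 8) − 46| ≤ 105|u − 2| < ϵ provided |u − 2| < ϵ/105.
Choosing δ = min(1, ϵ/105) ensures both conditions, hence |(4u^3 + 6u^2 - u - 8) − 46| < ϵ.

δ = min(1, ϵ/105)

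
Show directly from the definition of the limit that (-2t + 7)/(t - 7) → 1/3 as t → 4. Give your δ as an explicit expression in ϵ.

Let ϵ > 0 be given. We want δ > 0 with 0 < |t − 4| < δ ⇒ |(-2t + 7)/(t - 7) − (1/3)| < ϵ.
Combining over a common denominator, (-2t + 7)/(t - 7) − (1/3) = [(-2t + 7)·(-3) − (-1)·(t - 7)] / [(-3)·(t - 7)] = 7(t − 4) / ((-3)(t - 7)).
So |(-2t + 7)/(t - 7) − (1/3)| = 7|t − 4| / (3·|t − 7|).
Restrict δ ≤ 3/2. Then |t − 4| < 3/2 gives |t − 7| = |(t − 4) + (-3)| ≥ 3 − 3/2 = 3/2.
Hence |(-2t + 7)/(t - 7) − (1/3)| < 7|t − 4|/(3·(3/2)) = (14/9)|t − 4|, which is < ϵ once |t − 4| < (9/14)ϵ.
Take δ = min(3/2, (9/14)ϵ). Then 0 < |t − 4| < δ forces both bounds, so |(-2t + 7)/(t - 7) − (1/3)| < ϵ.

δ = min(3/2, (9/14)ϵ)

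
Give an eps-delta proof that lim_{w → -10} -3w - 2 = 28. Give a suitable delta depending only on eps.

delta = eps/3

Fix eps > 0. We need delta > 0 so that 0 < |w + 10| < delta implies |(-3w - 2) − 28| < eps.
|(-3w - 2) − 28| = |-3w - 30| = 3|w + 10|.
Thus it suffices that |w + 10| < eps/3.
Choosing delta = eps/3 gives |(-3w - 2) − 28| = 3|w + 10| < eps whenever |w + 10| < delta.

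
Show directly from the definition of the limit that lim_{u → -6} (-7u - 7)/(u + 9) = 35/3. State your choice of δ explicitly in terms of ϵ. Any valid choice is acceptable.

δ = min(3/2, (9/112)ϵ)

Let ϵ > 0 be given. We want δ > 0 with 0 < |u + 6| < δ ⇒ |(-7u - 7)/(u + 9) − (35/3)| < ϵ.
Combining over a common denominator, (-7u - 7)/(u + 9) − (35/3) = [(-7u - 7)·3 − 35·(u + 9)] / [3·(u + 9)] = -56(u + 6) / (3(u + 9)).
So |(-7u - 7)/(u + 9) − (35/3)| = 56|u + 6| / (3·|u + 9|).
Restrict δ ≤ 3/2. Then |u + 6| < 3/2 gives |u + 9| = |(u + 6) + 3| ≥ 3 − 3/2 = 3/2.
Hence |(-7u - 7)/(u + 9) − (35/3)| < 56|u + 6|/(3·(3/2)) = (112/9)|u + 6|, which is < ϵ once |u + 6| < (9/112)ϵ.
Take δ = min(3/2, (9/112)ϵ). Then 0 < |u + 6| < δ forces both bounds, so |(-7u - 7)/(u + 9) − (35/3)| < ϵ.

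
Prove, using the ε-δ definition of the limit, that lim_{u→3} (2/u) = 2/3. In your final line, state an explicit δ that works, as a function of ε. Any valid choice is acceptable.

Let ε > 0 be given. We seek δ > 0 such that 0 < |u − 3| < δ implies |2/u − (2/3)| < ε.
|2/u − (2/3)| = 2·|3 − u|/(3·|u|) = 2|u − 3|/(3|u|).
Require δ ≤ 3/2 so that |u| > 3 − 3/2 = 3/2, hence 3|u| > 9/2.
Then |2/u − (2/3)| < 2|u − 3|/(9/2), which is < ε when |u − 3| < (9/4)ε.
Take δ = min(3/2, (9/4)ε). Then 0 < |u − 3| < δ gives both |u − 3| < 3/2 and |u − 3| < (9/4)ε, so |2/u − (2/3)| < ε.

δ = min(3/2, (9/4)ε)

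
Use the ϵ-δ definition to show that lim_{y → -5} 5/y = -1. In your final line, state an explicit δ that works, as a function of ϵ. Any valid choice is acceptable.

δ = min(5/2, (5/2)ϵ)

Let ϵ > 0 be given. We seek δ > 0 such that 0 < |y + 5| < δ implies |5/y + 1| < ϵ.
|5/y + 1| = 5·|-5 − y|/(5·|y|) = 5|y + 5|/(5|y|).
Require δ ≤ 5/2 so that |y| > 5 − 5/2 = 5/2, hence 5|y| > 25/2.
Then |5/y + 1| < 5|y + 5|/(25/2), which is < ϵ when |y + 5| < (5/2)ϵ.
Take δ = min(5/2, (5/2)ϵ). Then 0 < |y + 5| < δ gives both |y + 5| < 5/2 and |y + 5| < (5/2)ϵ, so |5/y + 1| < ϵ.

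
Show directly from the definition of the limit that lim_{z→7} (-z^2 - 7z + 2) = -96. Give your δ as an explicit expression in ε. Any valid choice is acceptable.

δ = min(1, ε/22)

Let ε > 0 be given. We want δ > 0 such that 0 < |z − 7| < δ implies |(-z^2 - 7z + 2) + 96| < ε.
(-z^2 - 7z + 2) + 96 = -z^2 - 7z + 98 = (z − 7)(-z - 14).
So |(-z^2 - 7z + 2) + 96| = |z − 7|·|-z - 14|.
Require δ ≤ 1. Then |z − 7| < 1 gives |z| < 8, and by the triangle inequality |-z - 14| ≤ 8 + 14 = 22.
Hence |(-z^2 - 7z + 2) + 96| ≤ 22|z − 7| < ε provided |z − 7| < ε/22.
Choosing δ = min(1, ε/22) ensures both conditions, hence |(-z^2 - 7z + 2) + 96| < ε.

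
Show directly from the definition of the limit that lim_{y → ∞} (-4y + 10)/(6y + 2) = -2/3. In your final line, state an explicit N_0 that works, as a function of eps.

Fix eps > 0. We seek N_0 > 0 such that y > N_0 implies |(-4y + 10)/(6y + 2) + 2/3| < eps.
(-4y + 10)/(6y + 2) + 2/3 = (6(-4y + 10) − (-4)(6y + 2)) / (6(6y + 2)) = 68/(6(6y + 2)).
For y > 0 we have 6y + 2 > 6y, so |(-4y + 10)/(6y + 2) + 2/3| = 68/(6(6y + 2)) < 68/(6·6y) = (17/9)/y.
Thus |(-4y + 10)/(6y + 2) + 2/3| < eps whenever y > (17/9)/eps.
Take N_0 = (17/9)/eps. If y > N_0 then |(-4y + 10)/(6y + 2) + 2/3| < (17/9)/y < eps.

N_0 = (17/9)/eps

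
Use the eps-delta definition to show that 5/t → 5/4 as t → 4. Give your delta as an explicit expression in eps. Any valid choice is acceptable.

delta = min(2, (8/5)eps)

Let eps > 0. We seek delta > 0 such that 0 < |t − 4| < delta implies |5/t − (5/4)| < eps.
|5/t − (5/4)| = 5·|4 − t|/(4·|t|) = 5|t − 4|/(4|t|).
Require delta ≤ 2 so that |t| > 4 − 2 = 2, hence 4|t| > 8.
Then |5/t − (5/4)| < 5|t − 4|/8, which is < eps when |t − 4| < (8/5)eps.
Take delta = min(2, (8/5)eps). Then 0 < |t − 4| < delta gives both |t − 4| < 2 and |t − 4| < (8/5)eps, so |5/t − (5/4)| < eps.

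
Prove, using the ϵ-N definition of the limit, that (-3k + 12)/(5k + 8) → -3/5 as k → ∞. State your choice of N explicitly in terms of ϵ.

Let ϵ > 0 be given. For k ≥ 1, |(-3k + 12)/(5k + 8) + 3/5| = |84|/(5(5k + 8)) = 84/(5(5k + 8)).
Since 5k + 8 ≥ 5k for k ≥ 1, this is ≤ 84/(5·5k) = (84/25)/k.
So |(-3k + 12)/(5k + 8) + 3/5| < ϵ whenever k > (84/25)/ϵ.
Take N = (84/25)/ϵ. If k > N then |(-3k + 12)/(5k + 8) + 3/5| ≤ (84/25)/k < ϵ.

N = (84/25)/ϵ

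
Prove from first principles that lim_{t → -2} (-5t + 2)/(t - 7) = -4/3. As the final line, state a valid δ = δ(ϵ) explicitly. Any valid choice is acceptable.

δ = min(9/2, (27/22)ϵ)

Let ϵ > 0 be given. We want δ > 0 with 0 < |t + 2| < δ ⇒ |(-5t + 2)/(t - 7) + 4/3| < ϵ.
Combining over a common denominator, (-5t + 2)/(t - 7) + 4/3 = [(-5t + 2)·(-9) − 12·(t - 7)] / [(-9)·(t - 7)] = 33(t + 2) / ((-9)(t - 7)).
So |(-5t + 2)/(t - 7) + 4/3| = 33|t + 2| / (9·|t − 7|).
Restrict δ ≤ 9/2. Then |t + 2| < 9/2 gives |t − 7| = |(t + 2) + (-9)| ≥ 9 − 9/2 = 9/2.
Hence |(-5t + 2)/(t - 7) + 4/3| < 33|t + 2|/(9·(9/2)) = (22/27)|t + 2|, which is < ϵ once |t + 2| < (27/22)ϵ.
Take δ = min(9/2, (27/22)ϵ). Then 0 < |t + 2| < δ forces both bounds, so |(-5t + 2)/(t - 7) + 4/3| < ϵ.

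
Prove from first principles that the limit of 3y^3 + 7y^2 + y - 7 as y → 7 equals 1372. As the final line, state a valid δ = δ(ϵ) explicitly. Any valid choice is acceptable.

δ = min(1, ϵ/613)

Suppose ϵ > 0. We want δ > 0 such that 0 < |y − 7| < δ implies |(3y^3 + 7y^2 + y - 7) − 1372| < ϵ.
(3y^3 + 7y^2 + y - 7) − 1372 = 3y^3 + 7y^2 + y - 1379 = (y − 7)(3y^2 + 28y + 197).
So |(3y^3 + 7y^2 + y - 7) − 1372| = |y − 7|·|3y^2 + 28y + 197|.
Require δ ≤ 1. Then |y − 7| < 1 gives |y| < 8, and by the triangle inequality |3y^2 + 28y + 197| ≤ 3·8^2 + 28·8 + 197 = 613.
Hence |(3y^3 + 7y^2 + y - 7) − 1372| ≤ 613|y − 7| < ϵ provided |y − 7| < ϵ/613.
Take δ = min(1, ϵ/613). Then 0 < |y − 7| < δ gives both |y − 7| < 1 and |y − 7| < ϵ/613, so |(3y^3 + 7y^2 + y - 7) − 1372| < ϵ.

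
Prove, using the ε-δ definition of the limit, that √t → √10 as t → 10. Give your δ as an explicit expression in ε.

Let ε > 0 be given. We want δ > 0 such that 0 < |t − 10| < δ implies |√t − √10| < ε.
Multiplying by the conjugate, |√t − √10| = |t − 10|/(√t + √10).
Restrict δ ≤ 10 so that |t − 10| < 10 forces t > 0, and then √t + √10 > √10.
Hence |√t − √10| < |t − 10|/√10, which is < ε once |t − 10| < √10·ε.
Take δ = min(10, √10·ε). If 0 < |t − 10| < δ then t > 0 and |√t − √10| < |t − 10|/√10 < ε.

δ = min(10, √10·ε)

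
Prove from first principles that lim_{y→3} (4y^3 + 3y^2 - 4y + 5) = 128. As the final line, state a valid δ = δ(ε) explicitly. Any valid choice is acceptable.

Let ε > 0. We want δ > 0 such that 0 < |y − 3| < δ implies |(4y^3 + 3y^2 - 4y + 5) − 128| < ε.
(4y^3 + 3y^2 - 4y + 5) − 128 = 4y^3 + 3y^2 - 4y - 123 = (y − 3)(4y^2 + 15y + 41).
So |(4y^3 + 3y^2 - 4y + 5) − 128| = |y − 3|·|4y^2 + 15y + 41|.
Require δ ≤ 1. Then |y − 3| < 1 gives |y| < 4, and by the triangle inequality |4y^2 + 15y + 41| ≤ 4·4^2 + 15·4 + 41 = 165.
Hence |(4y^3 + 3y^2 - 4y + 5) − 128| ≤ 165|y − 3| < ε provided |y − 3| < ε/165.
Choosing δ = min(1, ε/165) ensures both conditions, hence |(4y^3 + 3y^2 - 4y + 5) − 128| < ε.

δ = min(1, ε/165)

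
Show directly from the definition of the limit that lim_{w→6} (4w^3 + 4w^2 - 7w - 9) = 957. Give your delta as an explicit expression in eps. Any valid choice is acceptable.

Fix eps > 0. We want delta > 0 such that 0 < |w − 6| < delta implies |(4w^3 + 4w^2 - 7w - 9) − 957| < eps.
(4w^3 + 4w^2 - 7w - 9) − 957 = 4w^3 + 4w^2 - 7w - 966 = (w − 6)(4w^2 + 28w + 161).
So |(4w^3 + 4w^2 - 7w - 9) − 957| = |w − 6|·|4w^2 + 28w + 161|.
Assume first that |w − 6| < 1, so |w| < 7. Then |4w^2 + 28w + 161| ≤ 4·7^2 + 28·7 + 161 = 553.
Hence |(4w^3 + 4w^2 - 7w - 9) − 957| ≤ 553|w − 6| < eps provided |w − 6| < eps/553.
Take delta = min(1, eps/553). Then 0 < |w − 6| < delta gives both |w − 6| < 1 and |w − 6| < eps/553, so |(4w^3 + 4w^2 - 7w - 9) − 957| < eps.

delta = min(1, eps/553)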